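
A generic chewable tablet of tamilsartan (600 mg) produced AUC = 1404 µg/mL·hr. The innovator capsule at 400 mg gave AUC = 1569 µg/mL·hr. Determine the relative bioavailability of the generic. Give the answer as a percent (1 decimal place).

F_rel = (AUC_test/D_test) / (AUC_ref/D_ref)
      = (1404/600) / (1569/400)
      = 2.34 / 3.9225 = 0.5966 = 59.66%

F_rel = 59.7%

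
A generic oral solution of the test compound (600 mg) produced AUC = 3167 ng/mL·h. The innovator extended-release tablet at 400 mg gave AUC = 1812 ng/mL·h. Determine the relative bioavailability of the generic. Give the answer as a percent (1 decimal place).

F_rel = (AUC_test/D_test) / (AUC_ref/D_ref)
      = (3167/600) / (1812/400)
      = 5.27833 / 4.53 = 1.1652 = 116.52%

F_rel = 116.5%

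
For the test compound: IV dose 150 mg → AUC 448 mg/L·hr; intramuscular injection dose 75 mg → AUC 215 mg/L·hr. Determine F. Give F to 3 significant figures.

F = (AUC_ev / D_ev) / (AUC_iv / D_iv)
  = (215/75) / (448/150)
  = 2.86667 / 2.98667 = 0.9598

F = 0.960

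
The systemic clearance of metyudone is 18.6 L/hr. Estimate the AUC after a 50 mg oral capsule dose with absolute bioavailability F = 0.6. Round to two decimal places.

AUC_0→∞ = F × Dose / CL
        = 0.6 × 50 / 18.6 = 1.6129 mg/L·hr

AUC = 1.61 mg/L·hr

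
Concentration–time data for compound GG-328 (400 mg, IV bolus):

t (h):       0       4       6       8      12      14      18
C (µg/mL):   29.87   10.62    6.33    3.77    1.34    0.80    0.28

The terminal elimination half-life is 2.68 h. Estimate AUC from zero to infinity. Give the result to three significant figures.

Trapezoidal AUC_0→18:
  [0→4]: (29.87+10.62)/2 × 4 = 80.98
  [4→6]: (10.62+6.33)/2 × 2 = 16.95
  [6→8]: (6.33+3.77)/2 × 2 = 10.1
  [8→12]: (3.77+1.34)/2 × 4 = 10.22
  [12→14]: (1.34+0.80)/2 × 2 = 2.14
  [14→18]: (0.80+0.28)/2 × 4 = 2.16
  Sum = 122.55 µg/mL·h
k_e = ln2 / t½ = 0.693147 / 2.68 = 0.2586 h^-1
Extrapolated tail: C_last / k_e = 0.28 / 0.2586 = 1.083
AUC_0→∞ = 122.55 + 1.083 = 123.633 µg/mL·h

AUC = 124 µg/mL·h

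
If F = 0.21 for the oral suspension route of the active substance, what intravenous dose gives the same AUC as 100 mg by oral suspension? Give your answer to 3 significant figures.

D_iv = 21.0 mg

Systemic exposure from an extravascular dose = F × D_ev, so the equivalent IV dose is F × D_ev.
D_iv = F × D_ev = 0.21 × 100 = 21 mg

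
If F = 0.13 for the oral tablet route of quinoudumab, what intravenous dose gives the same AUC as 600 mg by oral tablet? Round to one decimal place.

D_iv = 78.0 mg

Systemic exposure from an extravascular dose = F × D_ev, so the equivalent IV dose is F × D_ev.
D_iv = F × D_ev = 0.13 × 600 = 78 mg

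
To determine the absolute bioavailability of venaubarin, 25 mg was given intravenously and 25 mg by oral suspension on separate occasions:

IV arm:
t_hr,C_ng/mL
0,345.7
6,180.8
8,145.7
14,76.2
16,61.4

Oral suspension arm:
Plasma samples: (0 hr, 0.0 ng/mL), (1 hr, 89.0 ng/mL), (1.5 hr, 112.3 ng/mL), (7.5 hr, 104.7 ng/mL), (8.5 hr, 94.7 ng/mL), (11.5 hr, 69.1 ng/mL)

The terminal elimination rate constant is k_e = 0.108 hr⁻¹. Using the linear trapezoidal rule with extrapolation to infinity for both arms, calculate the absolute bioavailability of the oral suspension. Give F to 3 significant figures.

F = 0.528

Trapezoidal AUC_0→16 (IV):
  [0→6]: (345.7+180.8)/2 × 6 = 1579.5
  [6→8]: (180.8+145.7)/2 × 2 = 326.5
  [8→14]: (145.7+76.2)/2 × 6 = 665.7
  [14→16]: (76.2+61.4)/2 × 2 = 137.6
  Sum = 2709.3 ng/mL·hr
IV tail: 61.4/0.108 = 568.519; AUC_iv,0→∞ = 2709.3 + 568.519 = 3277.819 ng/mL·hr
Trapezoidal AUC_0→11.5 (oral suspension):
  [0→1]: (0.0+89.0)/2 × 1 = 44.5
  [1→1.5]: (89.0+112.3)/2 × 0.5 = 50.325
  [1.5→7.5]: (112.3+104.7)/2 × 6 = 651.0
  [7.5→8.5]: (104.7+94.7)/2 × 1 = 99.7
  [8.5→11.5]: (94.7+69.1)/2 × 3 = 245.7
  Sum = 1091.225 ng/mL·hr
oral suspension tail: 69.1/0.108 = 639.815; AUC_ev,0→∞ = 1091.225 + 639.815 = 1731.04 ng/mL·hr
F = (AUC_ev/D_ev)/(AUC_iv/D_iv) = (1731.04/25)/(3277.819/25) = 69.2416/131.11276 = 0.5281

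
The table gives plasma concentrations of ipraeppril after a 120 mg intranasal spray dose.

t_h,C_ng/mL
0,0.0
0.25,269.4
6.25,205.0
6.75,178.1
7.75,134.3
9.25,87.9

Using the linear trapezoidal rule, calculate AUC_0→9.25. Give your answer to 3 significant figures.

Trapezoidal AUC_0→9.25:
  [0→0.25]: (0.0+269.4)/2 × 0.25 = 33.675
  [0.25→6.25]: (269.4+205.0)/2 × 6 = 1423.2
  [6.25→6.75]: (205.0+178.1)/2 × 0.5 = 95.775
  [6.75→7.75]: (178.1+134.3)/2 × 1 = 156.2
  [7.75→9.25]: (134.3+87.9)/2 × 1.5 = 166.65
  Sum = 1875.5 ng/mL·h

AUC = 1880 ng/mL·h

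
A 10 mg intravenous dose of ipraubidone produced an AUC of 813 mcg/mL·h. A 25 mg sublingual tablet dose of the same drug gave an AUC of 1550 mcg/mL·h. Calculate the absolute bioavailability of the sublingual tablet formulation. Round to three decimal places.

F = (AUC_ev / D_ev) / (AUC_iv / D_iv)
  = (1550/25) / (813/10)
  = 62 / 81.3 = 0.7626

F = 0.763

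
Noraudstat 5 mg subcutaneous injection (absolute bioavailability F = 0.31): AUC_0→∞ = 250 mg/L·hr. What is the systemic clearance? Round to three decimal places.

CL = 0.006 L/hr

CL = F × Dose / AUC_0→∞
   = 0.31 × 5 / 250 = 0.0062 L/hr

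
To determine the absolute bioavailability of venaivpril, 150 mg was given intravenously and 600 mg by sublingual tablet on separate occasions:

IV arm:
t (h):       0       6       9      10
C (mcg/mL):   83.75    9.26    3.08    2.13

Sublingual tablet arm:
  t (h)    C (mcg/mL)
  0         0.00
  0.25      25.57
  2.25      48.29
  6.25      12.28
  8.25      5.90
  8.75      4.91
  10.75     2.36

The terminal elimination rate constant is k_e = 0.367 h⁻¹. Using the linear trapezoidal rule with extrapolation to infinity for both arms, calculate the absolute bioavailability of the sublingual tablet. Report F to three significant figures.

F = 0.190

Trapezoidal AUC_0→10 (IV):
  [0→6]: (83.75+9.26)/2 × 6 = 279.03
  [6→9]: (9.26+3.08)/2 × 3 = 18.51
  [9→10]: (3.08+2.13)/2 × 1 = 2.605
  Sum = 300.145 mcg/mL·h
IV tail: 2.13/0.367 = 5.804; AUC_iv,0→∞ = 300.145 + 5.804 = 305.949 mcg/mL·h
Trapezoidal AUC_0→10.75 (sublingual tablet):
  [0→0.25]: (0.00+25.57)/2 × 0.25 = 3.19625
  [0.25→2.25]: (25.57+48.29)/2 × 2 = 73.86
  [2.25→6.25]: (48.29+12.28)/2 × 4 = 121.14
  [6.25→8.25]: (12.28+5.90)/2 × 2 = 18.18
  [8.25→8.75]: (5.90+4.91)/2 × 0.5 = 2.7025
  [8.75→10.75]: (4.91+2.36)/2 × 2 = 7.27
  Sum = 226.34875 mcg/mL·h
sublingual tablet tail: 2.36/0.367 = 6.431; AUC_ev,0→∞ = 226.34875 + 6.431 = 232.77975 mcg/mL·h
F = (AUC_ev/D_ev)/(AUC_iv/D_iv) = (232.77975/600)/(305.949/150) = 0.38796625/2.03966 = 0.1902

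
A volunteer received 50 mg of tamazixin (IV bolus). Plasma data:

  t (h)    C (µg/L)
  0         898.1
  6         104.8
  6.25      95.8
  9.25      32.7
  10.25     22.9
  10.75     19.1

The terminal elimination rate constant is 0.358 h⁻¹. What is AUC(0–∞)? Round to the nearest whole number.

AUC = 3318 µg/L·h

Trapezoidal AUC_0→10.75:
  [0→6]: (898.1+104.8)/2 × 6 = 3008.7
  [6→6.25]: (104.8+95.8)/2 × 0.25 = 25.075
  [6.25→9.25]: (95.8+32.7)/2 × 3 = 192.75
  [9.25→10.25]: (32.7+22.9)/2 × 1 = 27.8
  [10.25→10.75]: (22.9+19.1)/2 × 0.5 = 10.5
  Sum = 3264.825 µg/L·h
Extrapolated tail: C_last / k_e = 19.1 / 0.358 = 53.352
AUC_0→∞ = 3264.825 + 53.352 = 3318.177 µg/L·h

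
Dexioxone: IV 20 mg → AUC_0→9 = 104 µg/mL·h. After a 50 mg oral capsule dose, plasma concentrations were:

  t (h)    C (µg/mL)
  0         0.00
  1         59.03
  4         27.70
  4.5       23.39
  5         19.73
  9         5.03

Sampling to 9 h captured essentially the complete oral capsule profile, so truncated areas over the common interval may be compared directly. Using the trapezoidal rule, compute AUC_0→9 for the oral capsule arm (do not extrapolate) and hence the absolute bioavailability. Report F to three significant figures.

F = 0.895

Trapezoidal AUC_0→9 (oral capsule):
  [0→1]: (0.00+59.03)/2 × 1 = 29.515
  [1→4]: (59.03+27.70)/2 × 3 = 130.095
  [4→4.5]: (27.70+23.39)/2 × 0.5 = 12.7725
  [4.5→5]: (23.39+19.73)/2 × 0.5 = 10.78
  [5→9]: (19.73+5.03)/2 × 4 = 49.52
  Sum = 232.6825 µg/mL·h
F = (AUC_ev/D_ev)/(AUC_iv/D_iv) = (232.6825/50)/(104/20) = 4.65365/5.2 = 0.8949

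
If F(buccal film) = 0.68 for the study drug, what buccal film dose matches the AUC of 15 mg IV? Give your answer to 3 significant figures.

D_buccal = 22.1 mg

For equal systemic exposure: F × D_ev = D_iv
D_ev = D_iv / F = 15 / 0.68 = 22.0588 mg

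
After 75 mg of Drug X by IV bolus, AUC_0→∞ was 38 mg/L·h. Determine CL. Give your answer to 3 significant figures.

CL = Dose_iv / AUC_0→∞
   = 75 / 38 = 1.97368 L/h

CL = 1.97 L/h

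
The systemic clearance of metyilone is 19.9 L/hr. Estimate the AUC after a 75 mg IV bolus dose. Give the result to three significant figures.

AUC = 3.77 mg/L·hr

AUC_0→∞ = Dose_iv / CL
        = 75 / 19.9 = 3.76884 mg/L·hr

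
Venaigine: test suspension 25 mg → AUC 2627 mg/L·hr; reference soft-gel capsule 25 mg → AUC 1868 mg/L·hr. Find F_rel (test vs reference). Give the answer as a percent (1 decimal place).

F_rel = 140.6%

F_rel = (AUC_test/D_test) / (AUC_ref/D_ref)
      = (2627/25) / (1868/25)
      = 105.08 / 74.72 = 1.4063 = 140.63%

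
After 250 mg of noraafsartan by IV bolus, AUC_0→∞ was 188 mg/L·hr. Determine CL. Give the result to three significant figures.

CL = Dose_iv / AUC_0→∞
   = 250 / 188 = 1.32979 L/hr

CL = 1.33 L/hr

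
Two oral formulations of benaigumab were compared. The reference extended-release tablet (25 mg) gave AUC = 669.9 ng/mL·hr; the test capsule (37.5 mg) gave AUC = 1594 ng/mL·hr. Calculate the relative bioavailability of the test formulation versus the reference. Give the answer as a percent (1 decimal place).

F_rel = (AUC_test/D_test) / (AUC_ref/D_ref)
      = (1594/37.5) / (669.9/25)
      = 42.5067 / 26.796 = 1.5863 = 158.63%

F_rel = 158.6%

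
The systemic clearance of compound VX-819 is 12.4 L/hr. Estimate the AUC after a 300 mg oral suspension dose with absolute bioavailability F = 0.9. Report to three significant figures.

AUC = 21.8 mg/L·hr

AUC_0→∞ = F × Dose / CL
        = 0.9 × 300 / 12.4 = 21.7742 mg/L·hr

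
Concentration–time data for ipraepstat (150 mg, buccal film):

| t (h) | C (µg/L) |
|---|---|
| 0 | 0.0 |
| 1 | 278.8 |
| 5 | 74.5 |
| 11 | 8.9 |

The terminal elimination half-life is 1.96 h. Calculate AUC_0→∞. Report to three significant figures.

Trapezoidal AUC_0→11:
  [0→1]: (0.0+278.8)/2 × 1 = 139.4
  [1→5]: (278.8+74.5)/2 × 4 = 706.6
  [5→11]: (74.5+8.9)/2 × 6 = 250.2
  Sum = 1096.2 µg/L·h
k_e = ln2 / t½ = 0.693147 / 1.96 = 0.3536 h^-1
Extrapolated tail: C_last / k_e = 8.9 / 0.3536 = 25.170
AUC_0→∞ = 1096.2 + 25.170 = 1121.37 µg/L·h

AUC = 1120 µg/L·h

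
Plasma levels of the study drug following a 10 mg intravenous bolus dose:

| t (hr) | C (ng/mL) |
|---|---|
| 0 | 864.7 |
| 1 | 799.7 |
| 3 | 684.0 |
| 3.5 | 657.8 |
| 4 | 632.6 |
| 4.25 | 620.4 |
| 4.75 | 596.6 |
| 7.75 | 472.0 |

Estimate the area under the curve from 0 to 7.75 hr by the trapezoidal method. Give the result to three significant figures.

AUC = 5040 ng/mL·hr

Trapezoidal AUC_0→7.75:
  [0→1]: (864.7+799.7)/2 × 1 = 832.2
  [1→3]: (799.7+684.0)/2 × 2 = 1483.7
  [3→3.5]: (684.0+657.8)/2 × 0.5 = 335.45
  [3.5→4]: (657.8+632.6)/2 × 0.5 = 322.6
  [4→4.25]: (632.6+620.4)/2 × 0.25 = 156.625
  [4.25→4.75]: (620.4+596.6)/2 × 0.5 = 304.25
  [4.75→7.75]: (596.6+472.0)/2 × 3 = 1602.9
  Sum = 5037.725 ng/mL·hr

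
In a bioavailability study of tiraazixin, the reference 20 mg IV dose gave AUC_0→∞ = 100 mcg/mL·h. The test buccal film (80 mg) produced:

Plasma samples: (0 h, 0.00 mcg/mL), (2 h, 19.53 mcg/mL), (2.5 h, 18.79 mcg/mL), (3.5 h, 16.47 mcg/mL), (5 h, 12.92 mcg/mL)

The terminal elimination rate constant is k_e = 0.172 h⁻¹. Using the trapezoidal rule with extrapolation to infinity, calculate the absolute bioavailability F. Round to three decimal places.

F = 0.360

Trapezoidal AUC_0→5 (buccal film):
  [0→2]: (0.00+19.53)/2 × 2 = 19.53
  [2→2.5]: (19.53+18.79)/2 × 0.5 = 9.58
  [2.5→3.5]: (18.79+16.47)/2 × 1 = 17.63
  [3.5→5]: (16.47+12.92)/2 × 1.5 = 22.0425
  Sum = 68.7825 mcg/mL·h
Tail: C_last/k_e = 12.92/0.172 = 75.116
AUC_0→∞ (buccal film) = 68.7825 + 75.116 = 143.8985 mcg/mL·h
F = (AUC_ev/D_ev)/(AUC_iv/D_iv) = (143.8985/80)/(100/20) = 1.79873/5 = 0.3597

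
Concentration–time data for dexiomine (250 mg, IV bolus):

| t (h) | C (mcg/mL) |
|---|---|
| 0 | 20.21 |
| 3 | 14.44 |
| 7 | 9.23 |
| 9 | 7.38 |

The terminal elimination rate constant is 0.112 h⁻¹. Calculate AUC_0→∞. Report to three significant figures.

AUC = 182 mcg/mL·h

Trapezoidal AUC_0→9:
  [0→3]: (20.21+14.44)/2 × 3 = 51.975
  [3→7]: (14.44+9.23)/2 × 4 = 47.34
  [7→9]: (9.23+7.38)/2 × 2 = 16.61
  Sum = 115.925 mcg/mL·h
Extrapolated tail: C_last / k_e = 7.38 / 0.112 = 65.893
AUC_0→∞ = 115.925 + 65.893 = 181.818 mcg/mL·h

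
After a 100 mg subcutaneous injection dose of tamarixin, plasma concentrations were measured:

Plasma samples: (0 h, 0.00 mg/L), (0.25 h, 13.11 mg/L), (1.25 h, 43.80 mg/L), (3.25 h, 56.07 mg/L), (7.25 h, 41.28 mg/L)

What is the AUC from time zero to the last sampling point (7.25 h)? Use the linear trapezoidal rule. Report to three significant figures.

Trapezoidal AUC_0→7.25:
  [0→0.25]: (0.00+13.11)/2 × 0.25 = 1.63875
  [0.25→1.25]: (13.11+43.80)/2 × 1 = 28.455
  [1.25→3.25]: (43.80+56.07)/2 × 2 = 99.87
  [3.25→7.25]: (56.07+41.28)/2 × 4 = 194.7
  Sum = 324.66375 mg/L·h

AUC = 325 mg/L·h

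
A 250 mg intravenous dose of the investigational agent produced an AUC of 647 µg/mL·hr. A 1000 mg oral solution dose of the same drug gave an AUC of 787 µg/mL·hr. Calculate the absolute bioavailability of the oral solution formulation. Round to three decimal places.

F = 0.304

F = (AUC_ev / D_ev) / (AUC_iv / D_iv)
  = (787/1000) / (647/250)
  = 0.787 / 2.588 = 0.3041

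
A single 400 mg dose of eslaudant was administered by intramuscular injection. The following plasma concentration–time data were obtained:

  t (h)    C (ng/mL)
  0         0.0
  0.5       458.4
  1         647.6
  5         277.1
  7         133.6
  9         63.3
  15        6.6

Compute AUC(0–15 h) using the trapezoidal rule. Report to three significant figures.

Trapezoidal AUC_0→15:
  [0→0.5]: (0.0+458.4)/2 × 0.5 = 114.6
  [0.5→1]: (458.4+647.6)/2 × 0.5 = 276.5
  [1→5]: (647.6+277.1)/2 × 4 = 1849.4
  [5→7]: (277.1+133.6)/2 × 2 = 410.7
  [7→9]: (133.6+63.3)/2 × 2 = 196.9
  [9→15]: (63.3+6.6)/2 × 6 = 209.7
  Sum = 3057.8 ng/mL·h

AUC = 3060 ng/mL·h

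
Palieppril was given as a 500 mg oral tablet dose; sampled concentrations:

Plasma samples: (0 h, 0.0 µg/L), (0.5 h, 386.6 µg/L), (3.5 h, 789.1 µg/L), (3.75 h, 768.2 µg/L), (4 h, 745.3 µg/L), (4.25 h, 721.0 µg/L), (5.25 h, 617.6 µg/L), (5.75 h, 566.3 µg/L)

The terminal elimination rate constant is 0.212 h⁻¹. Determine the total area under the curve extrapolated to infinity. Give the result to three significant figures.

Trapezoidal AUC_0→5.75:
  [0→0.5]: (0.0+386.6)/2 × 0.5 = 96.65
  [0.5→3.5]: (386.6+789.1)/2 × 3 = 1763.55
  [3.5→3.75]: (789.1+768.2)/2 × 0.25 = 194.6625
  [3.75→4]: (768.2+745.3)/2 × 0.25 = 189.1875
  [4→4.25]: (745.3+721.0)/2 × 0.25 = 183.2875
  [4.25→5.25]: (721.0+617.6)/2 × 1 = 669.3
  [5.25→5.75]: (617.6+566.3)/2 × 0.5 = 295.975
  Sum = 3392.6125 µg/L·h
Extrapolated tail: C_last / k_e = 566.3 / 0.212 = 2671.226
AUC_0→∞ = 3392.6125 + 2671.226 = 6063.8385 µg/L·h

AUC = 6060 µg/L·h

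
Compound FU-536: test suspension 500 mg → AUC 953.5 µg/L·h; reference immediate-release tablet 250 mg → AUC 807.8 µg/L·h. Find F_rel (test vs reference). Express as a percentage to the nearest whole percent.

F_rel = (AUC_test/D_test) / (AUC_ref/D_ref)
      = (953.5/500) / (807.8/250)
      = 1.907 / 3.2312 = 0.5902 = 59.02%

F_rel = 59%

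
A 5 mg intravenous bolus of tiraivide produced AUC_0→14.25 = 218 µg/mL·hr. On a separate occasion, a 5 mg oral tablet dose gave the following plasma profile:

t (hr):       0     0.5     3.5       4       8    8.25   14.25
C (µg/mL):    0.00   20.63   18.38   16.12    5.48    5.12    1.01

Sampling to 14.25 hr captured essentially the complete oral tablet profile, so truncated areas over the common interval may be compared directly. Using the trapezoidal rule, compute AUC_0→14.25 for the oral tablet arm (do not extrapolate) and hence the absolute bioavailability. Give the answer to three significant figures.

F = 0.620

Trapezoidal AUC_0→14.25 (oral tablet):
  [0→0.5]: (0.00+20.63)/2 × 0.5 = 5.1575
  [0.5→3.5]: (20.63+18.38)/2 × 3 = 58.515
  [3.5→4]: (18.38+16.12)/2 × 0.5 = 8.625
  [4→8]: (16.12+5.48)/2 × 4 = 43.2
  [8→8.25]: (5.48+5.12)/2 × 0.25 = 1.325
  [8.25→14.25]: (5.12+1.01)/2 × 6 = 18.39
  Sum = 135.2125 µg/mL·hr
F = (AUC_ev/D_ev)/(AUC_iv/D_iv) = (135.2125/5)/(218/5) = 27.0425/43.6 = 0.6202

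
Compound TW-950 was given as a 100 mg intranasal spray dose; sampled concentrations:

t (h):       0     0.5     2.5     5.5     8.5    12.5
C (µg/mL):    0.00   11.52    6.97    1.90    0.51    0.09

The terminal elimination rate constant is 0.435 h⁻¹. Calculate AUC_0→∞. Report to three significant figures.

Trapezoidal AUC_0→12.5:
  [0→0.5]: (0.00+11.52)/2 × 0.5 = 2.88
  [0.5→2.5]: (11.52+6.97)/2 × 2 = 18.49
  [2.5→5.5]: (6.97+1.90)/2 × 3 = 13.305
  [5.5→8.5]: (1.90+0.51)/2 × 3 = 3.615
  [8.5→12.5]: (0.51+0.09)/2 × 4 = 1.2
  Sum = 39.49 µg/mL·h
Extrapolated tail: C_last / k_e = 0.09 / 0.435 = 0.207
AUC_0→∞ = 39.49 + 0.207 = 39.697 µg/mL·h

AUC = 39.7 µg/mL·h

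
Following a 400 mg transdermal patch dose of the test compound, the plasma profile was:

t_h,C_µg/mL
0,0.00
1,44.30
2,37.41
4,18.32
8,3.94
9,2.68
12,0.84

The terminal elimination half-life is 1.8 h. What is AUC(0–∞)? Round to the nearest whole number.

Trapezoidal AUC_0→12:
  [0→1]: (0.00+44.30)/2 × 1 = 22.15
  [1→2]: (44.30+37.41)/2 × 1 = 40.855
  [2→4]: (37.41+18.32)/2 × 2 = 55.73
  [4→8]: (18.32+3.94)/2 × 4 = 44.52
  [8→9]: (3.94+2.68)/2 × 1 = 3.31
  [9→12]: (2.68+0.84)/2 × 3 = 5.28
  Sum = 171.845 µg/mL·h
k_e = ln2 / t½ = 0.693147 / 1.8 = 0.3851 h^-1
Extrapolated tail: C_last / k_e = 0.84 / 0.3851 = 2.181
AUC_0→∞ = 171.845 + 2.181 = 174.026 µg/mL·h

AUC = 174 µg/mL·h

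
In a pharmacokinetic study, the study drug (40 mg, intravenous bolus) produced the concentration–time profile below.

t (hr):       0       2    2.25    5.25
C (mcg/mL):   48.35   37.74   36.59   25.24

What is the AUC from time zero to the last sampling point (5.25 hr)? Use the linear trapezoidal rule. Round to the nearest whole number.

AUC = 188 mcg/mL·hr

Trapezoidal AUC_0→5.25:
  [0→2]: (48.35+37.74)/2 × 2 = 86.09
  [2→2.25]: (37.74+36.59)/2 × 0.25 = 9.29125
  [2.25→5.25]: (36.59+25.24)/2 × 3 = 92.745
  Sum = 188.12625 mcg/mL·hr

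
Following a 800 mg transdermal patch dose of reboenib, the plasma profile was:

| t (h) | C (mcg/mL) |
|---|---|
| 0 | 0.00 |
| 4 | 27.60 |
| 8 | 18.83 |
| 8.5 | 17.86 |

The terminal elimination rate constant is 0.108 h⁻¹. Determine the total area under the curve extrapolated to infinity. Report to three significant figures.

Trapezoidal AUC_0→8.5:
  [0→4]: (0.00+27.60)/2 × 4 = 55.2
  [4→8]: (27.60+18.83)/2 × 4 = 92.86
  [8→8.5]: (18.83+17.86)/2 × 0.5 = 9.1725
  Sum = 157.2325 mcg/mL·h
Extrapolated tail: C_last / k_e = 17.86 / 0.108 = 165.370
AUC_0→∞ = 157.2325 + 165.370 = 322.6025 mcg/mL·h

AUC = 323 mcg/mL·h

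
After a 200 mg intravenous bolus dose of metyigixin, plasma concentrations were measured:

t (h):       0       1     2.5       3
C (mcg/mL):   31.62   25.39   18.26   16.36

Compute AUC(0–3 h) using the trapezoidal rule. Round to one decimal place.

Trapezoidal AUC_0→3:
  [0→1]: (31.62+25.39)/2 × 1 = 28.505
  [1→2.5]: (25.39+18.26)/2 × 1.5 = 32.7375
  [2.5→3]: (18.26+16.36)/2 × 0.5 = 8.655
  Sum = 69.8975 mcg/mL·h

AUC = 69.9 mcg/mL·h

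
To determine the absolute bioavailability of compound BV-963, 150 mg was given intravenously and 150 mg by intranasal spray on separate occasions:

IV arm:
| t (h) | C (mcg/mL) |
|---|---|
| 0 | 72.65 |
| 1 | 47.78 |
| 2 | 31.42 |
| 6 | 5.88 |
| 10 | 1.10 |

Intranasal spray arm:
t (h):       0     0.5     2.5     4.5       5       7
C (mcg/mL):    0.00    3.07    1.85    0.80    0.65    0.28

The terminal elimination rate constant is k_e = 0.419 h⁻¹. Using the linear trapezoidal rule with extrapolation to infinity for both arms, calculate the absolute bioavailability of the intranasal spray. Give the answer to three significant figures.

F = 0.0539

Trapezoidal AUC_0→10 (IV):
  [0→1]: (72.65+47.78)/2 × 1 = 60.215
  [1→2]: (47.78+31.42)/2 × 1 = 39.6
  [2→6]: (31.42+5.88)/2 × 4 = 74.6
  [6→10]: (5.88+1.10)/2 × 4 = 13.96
  Sum = 188.375 mcg/mL·h
IV tail: 1.10/0.419 = 2.625; AUC_iv,0→∞ = 188.375 + 2.625 = 191.0 mcg/mL·h
Trapezoidal AUC_0→7 (intranasal spray):
  [0→0.5]: (0.00+3.07)/2 × 0.5 = 0.7675
  [0.5→2.5]: (3.07+1.85)/2 × 2 = 4.92
  [2.5→4.5]: (1.85+0.80)/2 × 2 = 2.65
  [4.5→5]: (0.80+0.65)/2 × 0.5 = 0.3625
  [5→7]: (0.65+0.28)/2 × 2 = 0.93
  Sum = 9.63 mcg/mL·h
intranasal spray tail: 0.28/0.419 = 0.668; AUC_ev,0→∞ = 9.63 + 0.668 = 10.298 mcg/mL·h
F = (AUC_ev/D_ev)/(AUC_iv/D_iv) = (10.298/150)/(191.0/150) = 0.0686533/1.27333 = 0.0539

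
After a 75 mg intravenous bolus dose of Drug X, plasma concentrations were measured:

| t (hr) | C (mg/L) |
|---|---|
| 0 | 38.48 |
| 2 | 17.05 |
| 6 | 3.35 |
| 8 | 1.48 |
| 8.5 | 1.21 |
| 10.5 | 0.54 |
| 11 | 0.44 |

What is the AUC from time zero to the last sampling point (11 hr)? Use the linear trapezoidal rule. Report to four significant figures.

AUC = 103.8 mg/L·hr

Trapezoidal AUC_0→11:
  [0→2]: (38.48+17.05)/2 × 2 = 55.53
  [2→6]: (17.05+3.35)/2 × 4 = 40.8
  [6→8]: (3.35+1.48)/2 × 2 = 4.83
  [8→8.5]: (1.48+1.21)/2 × 0.5 = 0.6725
  [8.5→10.5]: (1.21+0.54)/2 × 2 = 1.75
  [10.5→11]: (0.54+0.44)/2 × 0.5 = 0.245
  Sum = 103.8275 mg/L·hr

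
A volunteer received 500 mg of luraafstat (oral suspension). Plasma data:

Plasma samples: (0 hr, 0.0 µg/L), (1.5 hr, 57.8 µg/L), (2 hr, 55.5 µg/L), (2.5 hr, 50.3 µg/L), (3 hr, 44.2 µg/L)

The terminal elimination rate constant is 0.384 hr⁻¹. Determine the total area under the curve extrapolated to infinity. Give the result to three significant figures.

AUC = 237 µg/L·hr

Trapezoidal AUC_0→3:
  [0→1.5]: (0.0+57.8)/2 × 1.5 = 43.35
  [1.5→2]: (57.8+55.5)/2 × 0.5 = 28.325
  [2→2.5]: (55.5+50.3)/2 × 0.5 = 26.45
  [2.5→3]: (50.3+44.2)/2 × 0.5 = 23.625
  Sum = 121.75 µg/L·hr
Extrapolated tail: C_last / k_e = 44.2 / 0.384 = 115.104
AUC_0→∞ = 121.75 + 115.104 = 236.854 µg/L·hr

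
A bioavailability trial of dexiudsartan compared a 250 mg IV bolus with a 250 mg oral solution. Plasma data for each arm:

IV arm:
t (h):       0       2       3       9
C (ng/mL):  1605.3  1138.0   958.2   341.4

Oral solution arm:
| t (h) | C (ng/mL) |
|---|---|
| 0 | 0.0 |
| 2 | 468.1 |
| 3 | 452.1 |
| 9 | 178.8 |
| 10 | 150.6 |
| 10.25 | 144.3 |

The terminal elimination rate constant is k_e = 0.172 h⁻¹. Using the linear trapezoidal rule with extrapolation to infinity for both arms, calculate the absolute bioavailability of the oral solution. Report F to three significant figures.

F = 0.399

Trapezoidal AUC_0→9 (IV):
  [0→2]: (1605.3+1138.0)/2 × 2 = 2743.3
  [2→3]: (1138.0+958.2)/2 × 1 = 1048.1
  [3→9]: (958.2+341.4)/2 × 6 = 3898.8
  Sum = 7690.2 ng/mL·h
IV tail: 341.4/0.172 = 1984.884; AUC_iv,0→∞ = 7690.2 + 1984.884 = 9675.084 ng/mL·h
Trapezoidal AUC_0→10.25 (oral solution):
  [0→2]: (0.0+468.1)/2 × 2 = 468.1
  [2→3]: (468.1+452.1)/2 × 1 = 460.1
  [3→9]: (452.1+178.8)/2 × 6 = 1892.7
  [9→10]: (178.8+150.6)/2 × 1 = 164.7
  [10→10.25]: (150.6+144.3)/2 × 0.25 = 36.8625
  Sum = 3022.4625 ng/mL·h
oral solution tail: 144.3/0.172 = 838.953; AUC_ev,0→∞ = 3022.4625 + 838.953 = 3861.4155 ng/mL·h
F = (AUC_ev/D_ev)/(AUC_iv/D_iv) = (3861.4155/250)/(9675.084/250) = 15.445662/38.700336 = 0.3991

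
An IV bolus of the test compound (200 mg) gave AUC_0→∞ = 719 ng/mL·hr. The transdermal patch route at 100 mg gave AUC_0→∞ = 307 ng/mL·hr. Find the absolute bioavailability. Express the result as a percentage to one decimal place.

F = 85.4%

F = (AUC_ev / D_ev) / (AUC_iv / D_iv)
  = (307/100) / (719/200)
  = 3.07 / 3.595 = 0.8540
  = 85.40%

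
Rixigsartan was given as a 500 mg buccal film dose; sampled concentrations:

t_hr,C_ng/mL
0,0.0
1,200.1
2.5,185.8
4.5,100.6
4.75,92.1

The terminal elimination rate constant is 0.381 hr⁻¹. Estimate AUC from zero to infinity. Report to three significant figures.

AUC = 942 ng/mL·hr

Trapezoidal AUC_0→4.75:
  [0→1]: (0.0+200.1)/2 × 1 = 100.05
  [1→2.5]: (200.1+185.8)/2 × 1.5 = 289.425
  [2.5→4.5]: (185.8+100.6)/2 × 2 = 286.4
  [4.5→4.75]: (100.6+92.1)/2 × 0.25 = 24.0875
  Sum = 699.9625 ng/mL·hr
Extrapolated tail: C_last / k_e = 92.1 / 0.381 = 241.732
AUC_0→∞ = 699.9625 + 241.732 = 941.6945 ng/mL·hr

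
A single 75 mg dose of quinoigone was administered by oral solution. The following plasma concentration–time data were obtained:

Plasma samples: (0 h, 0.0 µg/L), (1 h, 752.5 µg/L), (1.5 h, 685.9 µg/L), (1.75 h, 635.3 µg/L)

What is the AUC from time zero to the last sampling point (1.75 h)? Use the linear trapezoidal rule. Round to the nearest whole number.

AUC = 901 µg/L·h

Trapezoidal AUC_0→1.75:
  [0→1]: (0.0+752.5)/2 × 1 = 376.25
  [1→1.5]: (752.5+685.9)/2 × 0.5 = 359.6
  [1.5→1.75]: (685.9+635.3)/2 × 0.25 = 165.15
  Sum = 901.0 µg/L·h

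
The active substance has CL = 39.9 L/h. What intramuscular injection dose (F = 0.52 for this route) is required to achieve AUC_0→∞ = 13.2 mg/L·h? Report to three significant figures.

Dose = CL × AUC_0→∞ / F
     = 39.9 × 13.2 / 0.52 = 1012.85 mg

Dose = 1010 mg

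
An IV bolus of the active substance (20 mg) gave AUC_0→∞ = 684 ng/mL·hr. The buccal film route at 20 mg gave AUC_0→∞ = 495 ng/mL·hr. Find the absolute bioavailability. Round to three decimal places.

F = 0.724

F = (AUC_ev / D_ev) / (AUC_iv / D_iv)
  = (495/20) / (684/20)
  = 24.75 / 34.2 = 0.7237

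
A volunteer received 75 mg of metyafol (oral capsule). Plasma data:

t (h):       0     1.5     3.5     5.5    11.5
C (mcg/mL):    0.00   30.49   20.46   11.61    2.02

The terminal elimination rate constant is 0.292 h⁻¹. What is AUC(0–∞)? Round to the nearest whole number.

AUC = 154 mcg/mL·h

Trapezoidal AUC_0→11.5:
  [0→1.5]: (0.00+30.49)/2 × 1.5 = 22.8675
  [1.5→3.5]: (30.49+20.46)/2 × 2 = 50.95
  [3.5→5.5]: (20.46+11.61)/2 × 2 = 32.07
  [5.5→11.5]: (11.61+2.02)/2 × 6 = 40.89
  Sum = 146.7775 mcg/mL·h
Extrapolated tail: C_last / k_e = 2.02 / 0.292 = 6.918
AUC_0→∞ = 146.7775 + 6.918 = 153.6955 mcg/mL·h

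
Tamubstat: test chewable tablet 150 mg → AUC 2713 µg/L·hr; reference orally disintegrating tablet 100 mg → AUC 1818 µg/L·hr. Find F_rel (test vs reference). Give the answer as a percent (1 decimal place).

F_rel = 99.5%

F_rel = (AUC_test/D_test) / (AUC_ref/D_ref)
      = (2713/150) / (1818/100)
      = 18.0867 / 18.18 = 0.9949 = 99.49%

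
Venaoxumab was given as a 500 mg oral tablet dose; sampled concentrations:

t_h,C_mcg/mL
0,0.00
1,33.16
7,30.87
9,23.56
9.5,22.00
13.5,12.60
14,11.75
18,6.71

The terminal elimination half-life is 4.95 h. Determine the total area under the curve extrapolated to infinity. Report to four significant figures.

AUC = 434.6 mcg/mL·h

Trapezoidal AUC_0→18:
  [0→1]: (0.00+33.16)/2 × 1 = 16.58
  [1→7]: (33.16+30.87)/2 × 6 = 192.09
  [7→9]: (30.87+23.56)/2 × 2 = 54.43
  [9→9.5]: (23.56+22.00)/2 × 0.5 = 11.39
  [9.5→13.5]: (22.00+12.60)/2 × 4 = 69.2
  [13.5→14]: (12.60+11.75)/2 × 0.5 = 6.0875
  [14→18]: (11.75+6.71)/2 × 4 = 36.92
  Sum = 386.6975 mcg/mL·h
k_e = ln2 / t½ = 0.693147 / 4.95 = 0.1400 h^-1
Extrapolated tail: C_last / k_e = 6.71 / 0.14 = 47.929
AUC_0→∞ = 386.6975 + 47.929 = 434.6265 mcg/mL·h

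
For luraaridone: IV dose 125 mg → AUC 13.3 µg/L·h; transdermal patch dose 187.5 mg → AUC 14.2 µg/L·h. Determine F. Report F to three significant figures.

F = 0.712

F = (AUC_ev / D_ev) / (AUC_iv / D_iv)
  = (14.2/187.5) / (13.3/125)
  = 0.0757333 / 0.1064 = 0.7118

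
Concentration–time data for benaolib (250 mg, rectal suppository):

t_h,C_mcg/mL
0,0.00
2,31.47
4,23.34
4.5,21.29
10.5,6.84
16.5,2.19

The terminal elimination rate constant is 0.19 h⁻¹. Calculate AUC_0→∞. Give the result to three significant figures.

AUC = 220 mcg/mL·h

Trapezoidal AUC_0→16.5:
  [0→2]: (0.00+31.47)/2 × 2 = 31.47
  [2→4]: (31.47+23.34)/2 × 2 = 54.81
  [4→4.5]: (23.34+21.29)/2 × 0.5 = 11.1575
  [4.5→10.5]: (21.29+6.84)/2 × 6 = 84.39
  [10.5→16.5]: (6.84+2.19)/2 × 6 = 27.09
  Sum = 208.9175 mcg/mL·h
Extrapolated tail: C_last / k_e = 2.19 / 0.19 = 11.526
AUC_0→∞ = 208.9175 + 11.526 = 220.4435 mcg/mL·h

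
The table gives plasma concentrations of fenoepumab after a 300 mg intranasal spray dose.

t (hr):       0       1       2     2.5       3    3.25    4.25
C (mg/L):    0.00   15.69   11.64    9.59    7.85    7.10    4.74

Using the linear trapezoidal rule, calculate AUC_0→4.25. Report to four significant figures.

Trapezoidal AUC_0→4.25:
  [0→1]: (0.00+15.69)/2 × 1 = 7.845
  [1→2]: (15.69+11.64)/2 × 1 = 13.665
  [2→2.5]: (11.64+9.59)/2 × 0.5 = 5.3075
  [2.5→3]: (9.59+7.85)/2 × 0.5 = 4.36
  [3→3.25]: (7.85+7.10)/2 × 0.25 = 1.86875
  [3.25→4.25]: (7.10+4.74)/2 × 1 = 5.92
  Sum = 38.96625 mg/L·hr

AUC = 38.97 mg/L·hr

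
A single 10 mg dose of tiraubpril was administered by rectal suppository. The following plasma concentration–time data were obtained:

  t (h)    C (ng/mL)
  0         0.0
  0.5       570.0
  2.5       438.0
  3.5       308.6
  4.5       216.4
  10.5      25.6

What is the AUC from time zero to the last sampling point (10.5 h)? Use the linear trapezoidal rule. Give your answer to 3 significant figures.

AUC = 2510 ng/mL·h

Trapezoidal AUC_0→10.5:
  [0→0.5]: (0.0+570.0)/2 × 0.5 = 142.5
  [0.5→2.5]: (570.0+438.0)/2 × 2 = 1008.0
  [2.5→3.5]: (438.0+308.6)/2 × 1 = 373.3
  [3.5→4.5]: (308.6+216.4)/2 × 1 = 262.5
  [4.5→10.5]: (216.4+25.6)/2 × 6 = 726.0
  Sum = 2512.3 ng/mL·h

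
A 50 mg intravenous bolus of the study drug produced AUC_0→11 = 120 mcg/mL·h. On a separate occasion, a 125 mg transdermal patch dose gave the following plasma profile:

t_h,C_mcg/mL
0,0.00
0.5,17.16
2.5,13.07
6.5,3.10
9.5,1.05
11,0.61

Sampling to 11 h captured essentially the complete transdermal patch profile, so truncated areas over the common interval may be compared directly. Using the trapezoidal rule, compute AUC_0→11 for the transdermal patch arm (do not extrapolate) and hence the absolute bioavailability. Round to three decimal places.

Trapezoidal AUC_0→11 (transdermal patch):
  [0→0.5]: (0.00+17.16)/2 × 0.5 = 4.29
  [0.5→2.5]: (17.16+13.07)/2 × 2 = 30.23
  [2.5→6.5]: (13.07+3.10)/2 × 4 = 32.34
  [6.5→9.5]: (3.10+1.05)/2 × 3 = 6.225
  [9.5→11]: (1.05+0.61)/2 × 1.5 = 1.245
  Sum = 74.33 mcg/mL·h
F = (AUC_ev/D_ev)/(AUC_iv/D_iv) = (74.33/125)/(120/50) = 0.59464/2.4 = 0.2478

F = 0.248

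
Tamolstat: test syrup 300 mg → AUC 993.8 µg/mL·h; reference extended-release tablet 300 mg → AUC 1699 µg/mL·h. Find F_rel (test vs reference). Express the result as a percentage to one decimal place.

F_rel = (AUC_test/D_test) / (AUC_ref/D_ref)
      = (993.8/300) / (1699/300)
      = 3.31267 / 5.66333 = 0.5849 = 58.49%

F_rel = 58.5%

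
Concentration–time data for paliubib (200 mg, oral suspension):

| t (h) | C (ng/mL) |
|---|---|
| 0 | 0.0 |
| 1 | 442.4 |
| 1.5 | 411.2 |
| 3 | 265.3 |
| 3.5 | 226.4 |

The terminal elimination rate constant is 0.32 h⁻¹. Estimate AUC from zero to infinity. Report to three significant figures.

AUC = 1770 ng/mL·h

Trapezoidal AUC_0→3.5:
  [0→1]: (0.0+442.4)/2 × 1 = 221.2
  [1→1.5]: (442.4+411.2)/2 × 0.5 = 213.4
  [1.5→3]: (411.2+265.3)/2 × 1.5 = 507.375
  [3→3.5]: (265.3+226.4)/2 × 0.5 = 122.925
  Sum = 1064.9 ng/mL·h
Extrapolated tail: C_last / k_e = 226.4 / 0.32 = 707.500
AUC_0→∞ = 1064.9 + 707.500 = 1772.4 ng/mL·h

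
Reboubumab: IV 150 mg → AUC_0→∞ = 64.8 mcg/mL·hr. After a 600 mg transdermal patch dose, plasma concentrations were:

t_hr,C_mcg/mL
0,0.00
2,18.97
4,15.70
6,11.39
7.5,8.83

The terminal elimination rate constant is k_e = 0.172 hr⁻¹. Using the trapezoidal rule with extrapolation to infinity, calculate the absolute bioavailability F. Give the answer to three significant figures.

Trapezoidal AUC_0→7.5 (transdermal patch):
  [0→2]: (0.00+18.97)/2 × 2 = 18.97
  [2→4]: (18.97+15.70)/2 × 2 = 34.67
  [4→6]: (15.70+11.39)/2 × 2 = 27.09
  [6→7.5]: (11.39+8.83)/2 × 1.5 = 15.165
  Sum = 95.895 mcg/mL·hr
Tail: C_last/k_e = 8.83/0.172 = 51.337
AUC_0→∞ (transdermal patch) = 95.895 + 51.337 = 147.232 mcg/mL·hr
F = (AUC_ev/D_ev)/(AUC_iv/D_iv) = (147.232/600)/(64.8/150) = 0.245387/0.432 = 0.5680

F = 0.568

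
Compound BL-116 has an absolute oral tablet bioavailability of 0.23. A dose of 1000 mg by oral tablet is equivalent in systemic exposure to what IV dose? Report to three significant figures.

D_iv = 230 mg

Systemic exposure from an extravascular dose = F × D_ev, so the equivalent IV dose is F × D_ev.
D_iv = F × D_ev = 0.23 × 1000 = 230 mg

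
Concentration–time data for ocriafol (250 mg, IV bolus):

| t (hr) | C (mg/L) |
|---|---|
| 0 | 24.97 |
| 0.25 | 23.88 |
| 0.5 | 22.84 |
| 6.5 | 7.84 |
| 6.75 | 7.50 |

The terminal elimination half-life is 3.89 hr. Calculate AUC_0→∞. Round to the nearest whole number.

Trapezoidal AUC_0→6.75:
  [0→0.25]: (24.97+23.88)/2 × 0.25 = 6.10625
  [0.25→0.5]: (23.88+22.84)/2 × 0.25 = 5.84
  [0.5→6.5]: (22.84+7.84)/2 × 6 = 92.04
  [6.5→6.75]: (7.84+7.50)/2 × 0.25 = 1.9175
  Sum = 105.90375 mg/L·hr
k_e = ln2 / t½ = 0.693147 / 3.89 = 0.1782 hr^-1
Extrapolated tail: C_last / k_e = 7.50 / 0.1782 = 42.088
AUC_0→∞ = 105.90375 + 42.088 = 147.99175 mg/L·hr

AUC = 148 mg/L·hr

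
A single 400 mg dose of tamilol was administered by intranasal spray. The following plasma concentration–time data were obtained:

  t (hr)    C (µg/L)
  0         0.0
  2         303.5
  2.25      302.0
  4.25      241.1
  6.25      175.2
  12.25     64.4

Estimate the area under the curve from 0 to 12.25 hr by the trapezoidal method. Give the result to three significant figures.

AUC = 2060 µg/L·hr

Trapezoidal AUC_0→12.25:
  [0→2]: (0.0+303.5)/2 × 2 = 303.5
  [2→2.25]: (303.5+302.0)/2 × 0.25 = 75.6875
  [2.25→4.25]: (302.0+241.1)/2 × 2 = 543.1
  [4.25→6.25]: (241.1+175.2)/2 × 2 = 416.3
  [6.25→12.25]: (175.2+64.4)/2 × 6 = 718.8
  Sum = 2057.3875 µg/L·hr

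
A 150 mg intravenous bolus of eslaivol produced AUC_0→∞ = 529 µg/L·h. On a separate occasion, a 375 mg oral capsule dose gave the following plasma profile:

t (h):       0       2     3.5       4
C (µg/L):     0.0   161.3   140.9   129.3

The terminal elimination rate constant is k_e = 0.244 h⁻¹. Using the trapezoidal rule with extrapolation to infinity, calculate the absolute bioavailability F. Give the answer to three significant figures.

F = 0.745

Trapezoidal AUC_0→4 (oral capsule):
  [0→2]: (0.0+161.3)/2 × 2 = 161.3
  [2→3.5]: (161.3+140.9)/2 × 1.5 = 226.65
  [3.5→4]: (140.9+129.3)/2 × 0.5 = 67.55
  Sum = 455.5 µg/L·h
Tail: C_last/k_e = 129.3/0.244 = 529.918
AUC_0→∞ (oral capsule) = 455.5 + 529.918 = 985.418 µg/L·h
F = (AUC_ev/D_ev)/(AUC_iv/D_iv) = (985.418/375)/(529/150) = 2.62778/3.52667 = 0.7451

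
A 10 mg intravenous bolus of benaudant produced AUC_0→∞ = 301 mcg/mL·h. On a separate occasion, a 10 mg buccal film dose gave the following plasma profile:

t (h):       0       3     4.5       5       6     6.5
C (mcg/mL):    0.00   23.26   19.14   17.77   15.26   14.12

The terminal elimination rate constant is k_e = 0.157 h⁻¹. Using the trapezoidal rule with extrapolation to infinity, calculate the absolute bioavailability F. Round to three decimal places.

Trapezoidal AUC_0→6.5 (buccal film):
  [0→3]: (0.00+23.26)/2 × 3 = 34.89
  [3→4.5]: (23.26+19.14)/2 × 1.5 = 31.8
  [4.5→5]: (19.14+17.77)/2 × 0.5 = 9.2275
  [5→6]: (17.77+15.26)/2 × 1 = 16.515
  [6→6.5]: (15.26+14.12)/2 × 0.5 = 7.345
  Sum = 99.7775 mcg/mL·h
Tail: C_last/k_e = 14.12/0.157 = 89.936
AUC_0→∞ (buccal film) = 99.7775 + 89.936 = 189.7135 mcg/mL·h
F = (AUC_ev/D_ev)/(AUC_iv/D_iv) = (189.7135/10)/(301/10) = 18.97135/30.1 = 0.6303

F = 0.630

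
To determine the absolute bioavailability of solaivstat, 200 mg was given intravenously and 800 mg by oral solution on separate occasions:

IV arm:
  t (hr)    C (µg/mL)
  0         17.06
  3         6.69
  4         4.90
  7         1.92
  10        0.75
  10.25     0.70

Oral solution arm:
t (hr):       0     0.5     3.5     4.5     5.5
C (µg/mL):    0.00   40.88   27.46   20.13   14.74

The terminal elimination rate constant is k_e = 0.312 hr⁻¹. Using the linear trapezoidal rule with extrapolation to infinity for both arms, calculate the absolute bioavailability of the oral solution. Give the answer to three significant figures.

Trapezoidal AUC_0→10.25 (IV):
  [0→3]: (17.06+6.69)/2 × 3 = 35.625
  [3→4]: (6.69+4.90)/2 × 1 = 5.795
  [4→7]: (4.90+1.92)/2 × 3 = 10.23
  [7→10]: (1.92+0.75)/2 × 3 = 4.005
  [10→10.25]: (0.75+0.70)/2 × 0.25 = 0.18125
  Sum = 55.83625 µg/mL·hr
IV tail: 0.70/0.312 = 2.244; AUC_iv,0→∞ = 55.83625 + 2.244 = 58.08025 µg/mL·hr
Trapezoidal AUC_0→5.5 (oral solution):
  [0→0.5]: (0.00+40.88)/2 × 0.5 = 10.22
  [0.5→3.5]: (40.88+27.46)/2 × 3 = 102.51
  [3.5→4.5]: (27.46+20.13)/2 × 1 = 23.795
  [4.5→5.5]: (20.13+14.74)/2 × 1 = 17.435
  Sum = 153.96 µg/mL·hr
oral solution tail: 14.74/0.312 = 47.244; AUC_ev,0→∞ = 153.96 + 47.244 = 201.204 µg/mL·hr
F = (AUC_ev/D_ev)/(AUC_iv/D_iv) = (201.204/800)/(58.08025/200) = 0.251505/0.29040125 = 0.8661

F = 0.866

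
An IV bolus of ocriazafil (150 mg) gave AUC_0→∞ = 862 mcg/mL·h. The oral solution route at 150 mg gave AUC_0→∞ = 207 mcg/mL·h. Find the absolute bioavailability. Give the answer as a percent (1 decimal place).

F = (AUC_ev / D_ev) / (AUC_iv / D_iv)
  = (207/150) / (862/150)
  = 1.38 / 5.74667 = 0.2401
  = 24.01%

F = 24.0%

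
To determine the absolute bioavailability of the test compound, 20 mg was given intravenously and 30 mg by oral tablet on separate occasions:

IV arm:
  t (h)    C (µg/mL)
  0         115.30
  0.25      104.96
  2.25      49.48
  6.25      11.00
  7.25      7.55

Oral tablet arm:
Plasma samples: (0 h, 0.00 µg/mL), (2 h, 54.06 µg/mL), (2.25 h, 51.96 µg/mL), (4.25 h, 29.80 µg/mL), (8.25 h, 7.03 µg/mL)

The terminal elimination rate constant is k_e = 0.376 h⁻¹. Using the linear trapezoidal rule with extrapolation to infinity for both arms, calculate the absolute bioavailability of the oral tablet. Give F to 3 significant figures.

F = 0.484

Trapezoidal AUC_0→7.25 (IV):
  [0→0.25]: (115.30+104.96)/2 × 0.25 = 27.5325
  [0.25→2.25]: (104.96+49.48)/2 × 2 = 154.44
  [2.25→6.25]: (49.48+11.00)/2 × 4 = 120.96
  [6.25→7.25]: (11.00+7.55)/2 × 1 = 9.275
  Sum = 312.2075 µg/mL·h
IV tail: 7.55/0.376 = 20.080; AUC_iv,0→∞ = 312.2075 + 20.080 = 332.2875 µg/mL·h
Trapezoidal AUC_0→8.25 (oral tablet):
  [0→2]: (0.00+54.06)/2 × 2 = 54.06
  [2→2.25]: (54.06+51.96)/2 × 0.25 = 13.2525
  [2.25→4.25]: (51.96+29.80)/2 × 2 = 81.76
  [4.25→8.25]: (29.80+7.03)/2 × 4 = 73.66
  Sum = 222.7325 µg/mL·h
oral tablet tail: 7.03/0.376 = 18.697; AUC_ev,0→∞ = 222.7325 + 18.697 = 241.4295 µg/mL·h
F = (AUC_ev/D_ev)/(AUC_iv/D_iv) = (241.4295/30)/(332.2875/20) = 8.04765/16.614375 = 0.4844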